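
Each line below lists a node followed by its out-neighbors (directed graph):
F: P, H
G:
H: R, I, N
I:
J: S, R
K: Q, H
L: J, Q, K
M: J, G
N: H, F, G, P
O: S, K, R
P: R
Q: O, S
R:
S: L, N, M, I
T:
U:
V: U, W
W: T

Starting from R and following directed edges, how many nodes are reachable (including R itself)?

BFS from R visits: R
Reachable nodes: 1 of 18 total.

1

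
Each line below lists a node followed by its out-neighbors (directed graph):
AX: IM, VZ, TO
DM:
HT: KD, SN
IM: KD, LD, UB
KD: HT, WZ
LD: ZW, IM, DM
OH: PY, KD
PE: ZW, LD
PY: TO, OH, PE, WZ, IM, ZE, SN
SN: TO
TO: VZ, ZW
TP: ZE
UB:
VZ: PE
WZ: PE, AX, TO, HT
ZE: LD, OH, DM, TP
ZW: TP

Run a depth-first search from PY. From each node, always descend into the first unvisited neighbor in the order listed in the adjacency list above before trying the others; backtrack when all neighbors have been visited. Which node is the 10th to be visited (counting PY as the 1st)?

Visit PY
PY → TO
TO → VZ
VZ → PE
PE → ZW
ZW → TP
TP → ZE
ZE → LD
LD → IM
IM → KD
KD → HT
HT → SN
KD → WZ
WZ → AX
IM → UB
LD → DM
ZE → OH

Visit order: PY, TO, VZ, PE, ZW, TP, ZE, LD, IM, KD, HT, SN, WZ, AX, UB, DM, OH

KD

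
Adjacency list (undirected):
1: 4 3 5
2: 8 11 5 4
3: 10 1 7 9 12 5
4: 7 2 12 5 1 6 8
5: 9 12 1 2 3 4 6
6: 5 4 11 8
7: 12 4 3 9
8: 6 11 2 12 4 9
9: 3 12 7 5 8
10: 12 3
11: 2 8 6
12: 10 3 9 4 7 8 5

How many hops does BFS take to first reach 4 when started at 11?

2

Level 0: 11
Level 1: 2, 6, 8
Level 2: 4, 5, 9, 12
Level 3: 1, 3, 7, 10
4 first appears at level 2.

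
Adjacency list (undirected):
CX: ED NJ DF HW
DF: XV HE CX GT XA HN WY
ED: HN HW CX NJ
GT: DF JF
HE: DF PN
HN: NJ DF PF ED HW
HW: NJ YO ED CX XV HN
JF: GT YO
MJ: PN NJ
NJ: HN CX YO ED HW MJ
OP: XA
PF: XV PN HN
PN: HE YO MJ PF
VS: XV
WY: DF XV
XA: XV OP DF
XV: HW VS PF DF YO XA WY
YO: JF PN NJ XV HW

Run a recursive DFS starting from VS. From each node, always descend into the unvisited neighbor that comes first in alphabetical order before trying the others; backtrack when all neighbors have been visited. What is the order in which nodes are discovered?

VS -> XV -> DF -> CX -> ED -> HN -> HW -> NJ -> MJ -> PN -> HE -> PF -> YO -> JF -> GT -> WY -> XA -> OP

Visit VS
VS → XV
XV → DF
DF → CX
CX → ED
ED → HN
HN → HW
HW → NJ
NJ → MJ
MJ → PN
PN → HE
PN → PF
PN → YO
YO → JF
JF → GT
DF → WY
DF → XA
XA → OP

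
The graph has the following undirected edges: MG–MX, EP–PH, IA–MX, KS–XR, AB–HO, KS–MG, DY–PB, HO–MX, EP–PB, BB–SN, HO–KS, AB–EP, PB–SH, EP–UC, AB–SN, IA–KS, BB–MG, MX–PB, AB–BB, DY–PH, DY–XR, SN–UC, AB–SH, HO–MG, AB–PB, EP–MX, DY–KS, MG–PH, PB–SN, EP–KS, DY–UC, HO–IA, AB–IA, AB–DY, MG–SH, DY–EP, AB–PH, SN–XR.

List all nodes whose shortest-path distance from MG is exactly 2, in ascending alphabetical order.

Level 0: MG
Level 1: BB, HO, KS, MX, PH, SH
Level 2: AB, DY, EP, IA, PB, SN, XR
Level 3: UC

AB, DY, EP, IA, PB, SN, XR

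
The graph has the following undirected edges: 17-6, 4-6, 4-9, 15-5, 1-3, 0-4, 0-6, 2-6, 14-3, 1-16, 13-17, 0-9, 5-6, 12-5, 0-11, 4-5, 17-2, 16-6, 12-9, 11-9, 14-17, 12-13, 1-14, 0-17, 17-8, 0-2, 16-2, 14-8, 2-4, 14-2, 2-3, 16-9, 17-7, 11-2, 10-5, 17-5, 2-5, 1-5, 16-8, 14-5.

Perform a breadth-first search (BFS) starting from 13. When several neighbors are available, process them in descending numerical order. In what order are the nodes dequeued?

13 → 17 → 12 → 14 → 8 → 7 → 6 → 5 → 2 → 0 → 9 → 3 → 1 → 16 → 4 → 15 → 10 → 11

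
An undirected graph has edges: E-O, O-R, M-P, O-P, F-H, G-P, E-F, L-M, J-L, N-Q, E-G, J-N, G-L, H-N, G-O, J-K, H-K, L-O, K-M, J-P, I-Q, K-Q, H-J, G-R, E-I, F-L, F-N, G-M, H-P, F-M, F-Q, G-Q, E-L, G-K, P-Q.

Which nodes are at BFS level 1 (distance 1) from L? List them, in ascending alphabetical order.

E, F, G, J, M, O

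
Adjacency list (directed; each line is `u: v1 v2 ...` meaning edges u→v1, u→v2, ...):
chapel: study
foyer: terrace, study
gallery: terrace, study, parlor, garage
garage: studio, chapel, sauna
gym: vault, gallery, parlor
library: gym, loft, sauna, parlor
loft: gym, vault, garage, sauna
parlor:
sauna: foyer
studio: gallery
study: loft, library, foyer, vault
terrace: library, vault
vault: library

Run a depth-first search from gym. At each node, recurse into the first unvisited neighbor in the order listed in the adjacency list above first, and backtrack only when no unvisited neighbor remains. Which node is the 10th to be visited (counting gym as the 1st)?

foyer

Visit gym
gym → vault
vault → library
library → loft
loft → garage
garage → studio
studio → gallery
gallery → terrace
gallery → study
study → foyer
gallery → parlor
garage → chapel
garage → sauna

Visit order: gym, vault, library, loft, garage, studio, gallery, terrace, study, foyer, parlor, chapel, sauna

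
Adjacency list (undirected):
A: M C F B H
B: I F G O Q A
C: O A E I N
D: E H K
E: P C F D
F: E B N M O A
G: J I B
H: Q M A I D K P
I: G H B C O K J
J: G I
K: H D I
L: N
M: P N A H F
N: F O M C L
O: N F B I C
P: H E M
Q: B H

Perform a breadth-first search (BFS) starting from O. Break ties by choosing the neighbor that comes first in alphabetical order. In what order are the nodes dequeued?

Visit O; enqueue B, C, F, I, N → queue [B, C, F, I, N]
Visit B; enqueue A, G, Q → queue [C, F, I, N, A, G, Q]
Visit C; enqueue E → queue [F, I, N, A, G, Q, E]
Visit F; enqueue M → queue [I, N, A, G, Q, E, M]
Visit I; enqueue H, J, K → queue [N, A, G, Q, E, M, H, J, K]
Visit N; enqueue L → queue [A, G, Q, E, M, H, J, K, L]
Visit A → queue [G, Q, E, M, H, J, K, L]
Visit G → queue [Q, E, M, H, J, K, L]
Visit Q → queue [E, M, H, J, K, L]
Visit E; enqueue D, P → queue [M, H, J, K, L, D, P]
Visit M → queue [H, J, K, L, D, P]
Visit H → queue [J, K, L, D, P]
Visit J → queue [K, L, D, P]
Visit K → queue [L, D, P]
Visit L → queue [D, P]
Visit D → queue [P]
Visit P → queue []

O B C F I N A G Q E M H J K L D P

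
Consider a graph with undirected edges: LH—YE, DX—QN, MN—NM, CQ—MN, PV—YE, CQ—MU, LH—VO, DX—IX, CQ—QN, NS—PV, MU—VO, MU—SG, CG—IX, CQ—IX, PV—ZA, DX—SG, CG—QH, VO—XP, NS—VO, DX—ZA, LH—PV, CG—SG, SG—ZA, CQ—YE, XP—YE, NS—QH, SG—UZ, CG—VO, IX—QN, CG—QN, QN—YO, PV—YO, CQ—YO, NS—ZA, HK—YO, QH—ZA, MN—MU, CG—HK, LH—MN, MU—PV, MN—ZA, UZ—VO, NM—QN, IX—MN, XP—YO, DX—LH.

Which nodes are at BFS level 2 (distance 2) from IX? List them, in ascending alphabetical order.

HK, LH, MU, NM, QH, SG, VO, YE, YO, ZA

Level 0: IX
Level 1: CG, CQ, DX, MN, QN
Level 2: HK, LH, MU, NM, QH, SG, VO, YE, YO, ZA
Level 3: NS, PV, UZ, XP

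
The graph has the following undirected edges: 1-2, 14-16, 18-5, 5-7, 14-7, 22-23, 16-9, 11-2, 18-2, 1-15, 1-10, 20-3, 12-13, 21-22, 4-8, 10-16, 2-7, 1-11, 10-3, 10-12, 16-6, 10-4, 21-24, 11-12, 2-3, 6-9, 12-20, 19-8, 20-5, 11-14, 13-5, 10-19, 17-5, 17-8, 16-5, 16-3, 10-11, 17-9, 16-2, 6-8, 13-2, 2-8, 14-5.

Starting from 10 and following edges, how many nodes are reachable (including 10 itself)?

BFS from 10 visits: 10, 1, 3, 4, 11, 12, 16, 19, 2, 15, 20, 8, 14, 13, 5, 6, 9, 7, 18, 17
Reachable nodes: 20 of 24 total.

20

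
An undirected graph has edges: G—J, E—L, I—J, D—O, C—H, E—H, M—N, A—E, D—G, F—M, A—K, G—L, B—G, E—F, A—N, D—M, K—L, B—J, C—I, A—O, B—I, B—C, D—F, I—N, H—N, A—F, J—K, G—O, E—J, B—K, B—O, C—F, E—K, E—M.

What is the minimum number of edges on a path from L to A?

Level 0: L
Level 1: E, G, K
Level 2: A, B, D, F, H, J, M, O
Level 3: C, I, N
A first appears at level 2.

2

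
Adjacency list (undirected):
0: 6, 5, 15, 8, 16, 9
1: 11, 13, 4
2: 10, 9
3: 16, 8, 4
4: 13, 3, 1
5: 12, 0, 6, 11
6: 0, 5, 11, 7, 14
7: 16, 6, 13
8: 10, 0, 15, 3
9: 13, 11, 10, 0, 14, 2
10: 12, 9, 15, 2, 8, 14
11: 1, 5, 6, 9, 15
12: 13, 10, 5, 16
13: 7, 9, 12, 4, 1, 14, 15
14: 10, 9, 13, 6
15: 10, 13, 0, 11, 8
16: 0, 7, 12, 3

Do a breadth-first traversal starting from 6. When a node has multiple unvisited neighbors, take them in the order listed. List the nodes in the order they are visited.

6, 0, 5, 11, 7, 14, 15, 8, 16, 9, 12, 1, 13, 10, 3, 2, 4

Visit 6; enqueue 0, 5, 11, 7, 14 → queue [0, 5, 11, 7, 14]
Visit 0; enqueue 15, 8, 16, 9 → queue [5, 11, 7, 14, 15, 8, 16, 9]
Visit 5; enqueue 12 → queue [11, 7, 14, 15, 8, 16, 9, 12]
Visit 11; enqueue 1 → queue [7, 14, 15, 8, 16, 9, 12, 1]
Visit 7; enqueue 13 → queue [14, 15, 8, 16, 9, 12, 1, 13]
Visit 14; enqueue 10 → queue [15, 8, 16, 9, 12, 1, 13, 10]
Visit 15 → queue [8, 16, 9, 12, 1, 13, 10]
Visit 8; enqueue 3 → queue [16, 9, 12, 1, 13, 10, 3]
Visit 16 → queue [9, 12, 1, 13, 10, 3]
Visit 9; enqueue 2 → queue [12, 1, 13, 10, 3, 2]
Visit 12 → queue [1, 13, 10, 3, 2]
Visit 1; enqueue 4 → queue [13, 10, 3, 2, 4]
Visit 13 → queue [10, 3, 2, 4]
Visit 10 → queue [3, 2, 4]
Visit 3 → queue [2, 4]
Visit 2 → queue [4]
Visit 4 → queue []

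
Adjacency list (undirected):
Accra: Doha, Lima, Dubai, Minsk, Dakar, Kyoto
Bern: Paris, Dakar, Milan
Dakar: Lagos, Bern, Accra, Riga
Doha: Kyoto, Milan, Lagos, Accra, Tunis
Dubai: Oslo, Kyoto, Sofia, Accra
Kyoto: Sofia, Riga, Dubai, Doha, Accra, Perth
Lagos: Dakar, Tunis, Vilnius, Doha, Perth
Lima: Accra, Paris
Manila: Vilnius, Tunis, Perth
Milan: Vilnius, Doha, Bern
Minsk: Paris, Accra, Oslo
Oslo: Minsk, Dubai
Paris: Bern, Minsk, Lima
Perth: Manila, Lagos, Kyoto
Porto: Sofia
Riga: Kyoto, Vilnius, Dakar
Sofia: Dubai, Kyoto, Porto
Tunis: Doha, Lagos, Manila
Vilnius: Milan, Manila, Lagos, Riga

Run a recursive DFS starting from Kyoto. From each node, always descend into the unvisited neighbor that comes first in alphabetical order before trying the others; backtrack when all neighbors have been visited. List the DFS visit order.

Kyoto, Accra, Dakar, Bern, Milan, Doha, Lagos, Perth, Manila, Tunis, Vilnius, Riga, Paris, Lima, Minsk, Oslo, Dubai, Sofia, Porto

Visit Kyoto
Kyoto → Accra
Accra → Dakar
Dakar → Bern
Bern → Milan
Milan → Doha
Doha → Lagos
Lagos → Perth
Perth → Manila
Manila → Tunis
Manila → Vilnius
Vilnius → Riga
Bern → Paris
Paris → Lima
Paris → Minsk
Minsk → Oslo
Oslo → Dubai
Dubai → Sofia
Sofia → Porto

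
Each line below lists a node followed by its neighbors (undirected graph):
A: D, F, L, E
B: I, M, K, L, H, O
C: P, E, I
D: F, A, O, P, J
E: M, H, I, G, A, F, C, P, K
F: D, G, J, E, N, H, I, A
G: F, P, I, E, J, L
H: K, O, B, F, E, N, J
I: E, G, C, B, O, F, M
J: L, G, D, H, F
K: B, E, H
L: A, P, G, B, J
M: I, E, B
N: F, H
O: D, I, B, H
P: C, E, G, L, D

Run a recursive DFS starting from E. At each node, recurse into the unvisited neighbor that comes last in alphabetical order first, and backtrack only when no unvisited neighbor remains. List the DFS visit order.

Visit E
E → P
P → L
L → J
J → H
H → O
O → I
I → M
M → B
B → K
I → G
G → F
F → N
F → D
D → A
I → C

E → P → L → J → H → O → I → M → B → K → G → F → N → D → A → C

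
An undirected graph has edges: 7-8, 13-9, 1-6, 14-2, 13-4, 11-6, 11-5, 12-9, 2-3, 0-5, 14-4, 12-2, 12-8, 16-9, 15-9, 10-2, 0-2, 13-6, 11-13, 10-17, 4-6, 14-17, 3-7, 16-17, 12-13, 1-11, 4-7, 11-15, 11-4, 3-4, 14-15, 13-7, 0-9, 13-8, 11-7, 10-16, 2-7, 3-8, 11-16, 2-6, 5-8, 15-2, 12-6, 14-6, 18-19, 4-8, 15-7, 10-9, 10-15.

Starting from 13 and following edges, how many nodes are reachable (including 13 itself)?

18

BFS from 13 visits: 13, 12, 11, 9, 8, 7, 6, 4, 2, 16, 15, 5, 1, 10, 0, 3, 14, 17
Reachable nodes: 18 of 20 total.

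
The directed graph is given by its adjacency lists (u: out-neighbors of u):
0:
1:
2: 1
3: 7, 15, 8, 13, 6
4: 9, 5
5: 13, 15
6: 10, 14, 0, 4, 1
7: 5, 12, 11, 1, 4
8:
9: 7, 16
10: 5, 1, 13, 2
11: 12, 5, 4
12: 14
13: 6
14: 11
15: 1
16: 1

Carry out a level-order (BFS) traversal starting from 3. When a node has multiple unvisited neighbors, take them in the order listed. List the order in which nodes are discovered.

3, 7, 15, 8, 13, 6, 5, 12, 11, 1, 4, 10, 14, 0, 9, 2, 16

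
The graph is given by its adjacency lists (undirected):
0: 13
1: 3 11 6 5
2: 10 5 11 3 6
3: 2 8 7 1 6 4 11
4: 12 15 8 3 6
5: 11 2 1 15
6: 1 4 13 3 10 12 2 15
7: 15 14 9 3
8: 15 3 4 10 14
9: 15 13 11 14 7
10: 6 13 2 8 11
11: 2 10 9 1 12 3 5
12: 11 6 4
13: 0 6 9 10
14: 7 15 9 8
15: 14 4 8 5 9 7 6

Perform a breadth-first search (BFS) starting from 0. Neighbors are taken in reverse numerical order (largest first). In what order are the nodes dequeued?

Visit 0; enqueue 13 → queue [13]
Visit 13; enqueue 10, 9, 6 → queue [10, 9, 6]
Visit 10; enqueue 11, 8, 2 → queue [9, 6, 11, 8, 2]
Visit 9; enqueue 15, 14, 7 → queue [6, 11, 8, 2, 15, 14, 7]
Visit 6; enqueue 12, 4, 3, 1 → queue [11, 8, 2, 15, 14, 7, 12, 4, 3, 1]
Visit 11; enqueue 5 → queue [8, 2, 15, 14, 7, 12, 4, 3, 1, 5]
Visit 8 → queue [2, 15, 14, 7, 12, 4, 3, 1, 5]
Visit 2 → queue [15, 14, 7, 12, 4, 3, 1, 5]
Visit 15 → queue [14, 7, 12, 4, 3, 1, 5]
Visit 14 → queue [7, 12, 4, 3, 1, 5]
Visit 7 → queue [12, 4, 3, 1, 5]
Visit 12 → queue [4, 3, 1, 5]
Visit 4 → queue [3, 1, 5]
Visit 3 → queue [1, 5]
Visit 1 → queue [5]
Visit 5 → queue []

0 -> 13 -> 10 -> 9 -> 6 -> 11 -> 8 -> 2 -> 15 -> 14 -> 7 -> 12 -> 4 -> 3 -> 1 -> 5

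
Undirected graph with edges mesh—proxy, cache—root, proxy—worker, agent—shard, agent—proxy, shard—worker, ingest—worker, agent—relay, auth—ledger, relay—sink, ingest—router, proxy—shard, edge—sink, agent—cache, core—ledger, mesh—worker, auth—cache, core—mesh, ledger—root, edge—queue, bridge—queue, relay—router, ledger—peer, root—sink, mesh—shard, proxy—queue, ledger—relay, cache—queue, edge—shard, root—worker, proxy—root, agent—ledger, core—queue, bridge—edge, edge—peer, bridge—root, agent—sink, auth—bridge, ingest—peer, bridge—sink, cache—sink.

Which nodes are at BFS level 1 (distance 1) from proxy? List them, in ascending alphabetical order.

agent, mesh, queue, root, shard, worker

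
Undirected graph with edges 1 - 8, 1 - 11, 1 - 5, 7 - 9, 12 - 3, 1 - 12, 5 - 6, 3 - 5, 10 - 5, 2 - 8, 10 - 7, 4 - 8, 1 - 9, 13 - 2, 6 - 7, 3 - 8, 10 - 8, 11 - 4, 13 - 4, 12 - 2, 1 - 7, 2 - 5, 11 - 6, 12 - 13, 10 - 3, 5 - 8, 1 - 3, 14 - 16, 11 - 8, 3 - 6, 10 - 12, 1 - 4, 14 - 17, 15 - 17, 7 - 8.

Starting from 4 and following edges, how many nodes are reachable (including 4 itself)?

BFS from 4 visits: 4, 13, 11, 8, 1, 12, 2, 6, 10, 7, 5, 3, 9
Reachable nodes: 13 of 17 total.

13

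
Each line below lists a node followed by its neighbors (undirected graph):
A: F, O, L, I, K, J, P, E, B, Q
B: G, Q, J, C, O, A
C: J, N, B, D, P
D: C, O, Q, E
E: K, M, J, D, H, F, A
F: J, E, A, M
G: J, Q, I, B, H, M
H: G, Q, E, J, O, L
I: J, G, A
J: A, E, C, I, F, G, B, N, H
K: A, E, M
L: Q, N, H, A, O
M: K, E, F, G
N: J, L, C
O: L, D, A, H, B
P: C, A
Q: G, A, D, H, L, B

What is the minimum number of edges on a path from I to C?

2

Level 0: I
Level 1: A, G, J
Level 2: B, C, E, F, H, K, L, M, N, O, P, Q
Level 3: D
C first appears at level 2.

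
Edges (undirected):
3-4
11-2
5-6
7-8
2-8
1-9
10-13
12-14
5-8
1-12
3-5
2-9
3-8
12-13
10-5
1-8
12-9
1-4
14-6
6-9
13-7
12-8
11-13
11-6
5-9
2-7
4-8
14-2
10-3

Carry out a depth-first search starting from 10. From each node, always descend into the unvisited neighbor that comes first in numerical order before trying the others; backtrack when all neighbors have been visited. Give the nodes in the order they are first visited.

10 → 3 → 4 → 1 → 8 → 2 → 7 → 13 → 11 → 6 → 5 → 9 → 12 → 14

Visit 10
10 → 3
3 → 4
4 → 1
1 → 8
8 → 2
2 → 7
7 → 13
13 → 11
11 → 6
6 → 5
5 → 9
9 → 12
12 → 14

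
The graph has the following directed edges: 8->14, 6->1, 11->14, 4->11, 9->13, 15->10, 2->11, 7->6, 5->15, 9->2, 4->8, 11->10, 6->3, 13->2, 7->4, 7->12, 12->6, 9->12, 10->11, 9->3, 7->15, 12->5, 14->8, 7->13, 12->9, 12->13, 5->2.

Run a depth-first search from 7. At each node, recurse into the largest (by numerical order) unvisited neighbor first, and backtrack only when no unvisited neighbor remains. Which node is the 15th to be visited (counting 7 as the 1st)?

4

Visit 7
7 → 15
15 → 10
10 → 11
11 → 14
14 → 8
7 → 13
13 → 2
7 → 12
12 → 9
9 → 3
12 → 6
6 → 1
12 → 5
7 → 4

Visit order: 7, 15, 10, 11, 14, 8, 13, 2, 12, 9, 3, 6, 1, 5, 4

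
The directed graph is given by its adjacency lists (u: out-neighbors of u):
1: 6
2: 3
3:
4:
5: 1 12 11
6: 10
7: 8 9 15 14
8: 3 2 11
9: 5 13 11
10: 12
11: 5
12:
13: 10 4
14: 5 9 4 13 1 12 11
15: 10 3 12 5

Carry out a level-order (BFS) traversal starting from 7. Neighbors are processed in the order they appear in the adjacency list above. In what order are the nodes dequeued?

Visit 7; enqueue 8, 9, 15, 14 → queue [8, 9, 15, 14]
Visit 8; enqueue 3, 2, 11 → queue [9, 15, 14, 3, 2, 11]
Visit 9; enqueue 5, 13 → queue [15, 14, 3, 2, 11, 5, 13]
Visit 15; enqueue 10, 12 → queue [14, 3, 2, 11, 5, 13, 10, 12]
Visit 14; enqueue 4, 1 → queue [3, 2, 11, 5, 13, 10, 12, 4, 1]
Visit 3 → queue [2, 11, 5, 13, 10, 12, 4, 1]
Visit 2 → queue [11, 5, 13, 10, 12, 4, 1]
Visit 11 → queue [5, 13, 10, 12, 4, 1]
Visit 5 → queue [13, 10, 12, 4, 1]
Visit 13 → queue [10, 12, 4, 1]
Visit 10 → queue [12, 4, 1]
Visit 12 → queue [4, 1]
Visit 4 → queue [1]
Visit 1; enqueue 6 → queue [6]
Visit 6 → queue []

7 → 8 → 9 → 15 → 14 → 3 → 2 → 11 → 5 → 13 → 10 → 12 → 4 → 1 → 6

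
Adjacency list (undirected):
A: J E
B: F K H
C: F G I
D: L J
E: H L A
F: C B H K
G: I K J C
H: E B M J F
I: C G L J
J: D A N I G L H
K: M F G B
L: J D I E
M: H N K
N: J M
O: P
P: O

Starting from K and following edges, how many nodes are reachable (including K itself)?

14

BFS from K visits: K, M, F, G, B, H, N, C, I, J, E, L, D, A
Reachable nodes: 14 of 16 total.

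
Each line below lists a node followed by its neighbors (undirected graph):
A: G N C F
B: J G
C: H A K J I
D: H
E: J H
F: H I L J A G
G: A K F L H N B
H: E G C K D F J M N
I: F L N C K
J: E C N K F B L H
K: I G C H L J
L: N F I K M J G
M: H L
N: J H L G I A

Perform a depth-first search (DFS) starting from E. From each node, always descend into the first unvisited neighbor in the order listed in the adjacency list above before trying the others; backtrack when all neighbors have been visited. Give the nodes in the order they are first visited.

E J C H G A N L F I K M B D

Visit E
E → J
J → C
C → H
H → G
G → A
A → N
N → L
L → F
F → I
I → K
L → M
G → B
H → D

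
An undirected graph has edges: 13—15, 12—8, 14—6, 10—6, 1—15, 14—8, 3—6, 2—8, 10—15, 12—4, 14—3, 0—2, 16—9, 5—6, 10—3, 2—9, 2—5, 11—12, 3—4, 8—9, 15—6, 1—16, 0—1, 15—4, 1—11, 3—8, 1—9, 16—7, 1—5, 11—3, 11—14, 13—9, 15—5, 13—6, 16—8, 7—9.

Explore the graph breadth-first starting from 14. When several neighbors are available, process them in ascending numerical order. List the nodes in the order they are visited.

14 -> 3 -> 6 -> 8 -> 11 -> 4 -> 10 -> 5 -> 13 -> 15 -> 2 -> 9 -> 12 -> 16 -> 1 -> 0 -> 7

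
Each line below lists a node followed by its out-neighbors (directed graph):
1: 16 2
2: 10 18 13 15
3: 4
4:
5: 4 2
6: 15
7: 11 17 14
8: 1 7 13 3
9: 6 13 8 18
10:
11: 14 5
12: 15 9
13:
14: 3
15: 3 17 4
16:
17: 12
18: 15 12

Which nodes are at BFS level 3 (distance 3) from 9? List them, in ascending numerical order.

2, 4, 11, 14, 16, 17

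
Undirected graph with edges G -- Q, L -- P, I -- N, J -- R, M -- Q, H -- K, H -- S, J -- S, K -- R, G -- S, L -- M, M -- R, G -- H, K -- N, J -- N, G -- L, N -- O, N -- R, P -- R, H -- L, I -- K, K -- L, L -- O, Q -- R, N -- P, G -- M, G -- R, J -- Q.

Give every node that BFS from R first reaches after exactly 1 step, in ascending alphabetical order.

G, J, K, M, N, P, Q

Level 0: R
Level 1: G, J, K, M, N, P, Q
Level 2: H, I, L, O, S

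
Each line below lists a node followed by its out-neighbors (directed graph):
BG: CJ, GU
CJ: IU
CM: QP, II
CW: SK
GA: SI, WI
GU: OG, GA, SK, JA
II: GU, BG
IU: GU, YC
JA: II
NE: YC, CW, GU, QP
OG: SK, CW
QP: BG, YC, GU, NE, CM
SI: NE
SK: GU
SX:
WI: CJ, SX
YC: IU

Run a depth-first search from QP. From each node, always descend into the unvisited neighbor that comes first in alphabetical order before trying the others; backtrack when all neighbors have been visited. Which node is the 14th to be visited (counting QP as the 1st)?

JA

Visit QP
QP → BG
BG → CJ
CJ → IU
IU → GU
GU → GA
GA → SI
SI → NE
NE → CW
CW → SK
NE → YC
GA → WI
WI → SX
GU → JA
JA → II
GU → OG
QP → CM

Visit order: QP, BG, CJ, IU, GU, GA, SI, NE, CW, SK, YC, WI, SX, JA, II, OG, CM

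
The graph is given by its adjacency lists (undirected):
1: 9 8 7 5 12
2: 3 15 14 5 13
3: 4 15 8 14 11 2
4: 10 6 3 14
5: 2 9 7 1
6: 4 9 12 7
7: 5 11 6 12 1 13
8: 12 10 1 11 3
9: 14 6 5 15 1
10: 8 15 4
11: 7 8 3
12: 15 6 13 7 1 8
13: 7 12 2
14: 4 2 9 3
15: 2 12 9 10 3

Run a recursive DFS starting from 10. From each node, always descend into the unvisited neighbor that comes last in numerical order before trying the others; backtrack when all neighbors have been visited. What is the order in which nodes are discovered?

Visit 10
10 → 15
15 → 12
12 → 13
13 → 7
7 → 11
11 → 8
8 → 3
3 → 14
14 → 9
9 → 6
6 → 4
9 → 5
5 → 2
5 → 1

10, 15, 12, 13, 7, 11, 8, 3, 14, 9, 6, 4, 5, 2, 1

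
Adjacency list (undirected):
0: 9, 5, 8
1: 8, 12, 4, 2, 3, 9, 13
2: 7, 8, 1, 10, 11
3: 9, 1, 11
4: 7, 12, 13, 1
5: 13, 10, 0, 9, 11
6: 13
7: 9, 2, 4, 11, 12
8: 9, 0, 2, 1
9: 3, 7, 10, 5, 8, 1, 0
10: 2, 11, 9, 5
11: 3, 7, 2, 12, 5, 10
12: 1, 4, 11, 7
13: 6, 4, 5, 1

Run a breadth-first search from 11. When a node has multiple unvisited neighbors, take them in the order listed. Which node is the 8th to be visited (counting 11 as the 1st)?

Visit 11; enqueue 3, 7, 2, 12, 5, 10 → queue [3, 7, 2, 12, 5, 10]
Visit 3; enqueue 9, 1 → queue [7, 2, 12, 5, 10, 9, 1]
Visit 7; enqueue 4 → queue [2, 12, 5, 10, 9, 1, 4]
Visit 2; enqueue 8 → queue [12, 5, 10, 9, 1, 4, 8]
Visit 12 → queue [5, 10, 9, 1, 4, 8]
Visit 5; enqueue 13, 0 → queue [10, 9, 1, 4, 8, 13, 0]
Visit 10 → queue [9, 1, 4, 8, 13, 0]
Visit 9 → queue [1, 4, 8, 13, 0]
Visit 1 → queue [4, 8, 13, 0]
Visit 4 → queue [8, 13, 0]
Visit 8 → queue [13, 0]
Visit 13; enqueue 6 → queue [0, 6]
Visit 0 → queue [6]
Visit 6 → queue []

Visit order: 11, 3, 7, 2, 12, 5, 10, 9, 1, 4, 8, 13, 0, 6

9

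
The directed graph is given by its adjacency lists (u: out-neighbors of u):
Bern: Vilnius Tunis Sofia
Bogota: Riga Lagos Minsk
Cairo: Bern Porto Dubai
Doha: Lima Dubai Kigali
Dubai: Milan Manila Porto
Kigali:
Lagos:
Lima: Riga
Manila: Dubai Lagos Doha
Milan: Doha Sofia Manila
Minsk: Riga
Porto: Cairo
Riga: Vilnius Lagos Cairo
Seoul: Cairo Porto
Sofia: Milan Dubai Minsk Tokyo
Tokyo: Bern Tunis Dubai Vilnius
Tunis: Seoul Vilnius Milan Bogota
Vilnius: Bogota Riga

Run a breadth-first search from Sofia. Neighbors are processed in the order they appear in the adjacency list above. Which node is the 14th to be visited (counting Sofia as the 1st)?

Visit Sofia; enqueue Milan, Dubai, Minsk, Tokyo → queue [Milan, Dubai, Minsk, Tokyo]
Visit Milan; enqueue Doha, Manila → queue [Dubai, Minsk, Tokyo, Doha, Manila]
Visit Dubai; enqueue Porto → queue [Minsk, Tokyo, Doha, Manila, Porto]
Visit Minsk; enqueue Riga → queue [Tokyo, Doha, Manila, Porto, Riga]
Visit Tokyo; enqueue Bern, Tunis, Vilnius → queue [Doha, Manila, Porto, Riga, Bern, Tunis, Vilnius]
Visit Doha; enqueue Lima, Kigali → queue [Manila, Porto, Riga, Bern, Tunis, Vilnius, Lima, Kigali]
Visit Manila; enqueue Lagos → queue [Porto, Riga, Bern, Tunis, Vilnius, Lima, Kigali, Lagos]
Visit Porto; enqueue Cairo → queue [Riga, Bern, Tunis, Vilnius, Lima, Kigali, Lagos, Cairo]
Visit Riga → queue [Bern, Tunis, Vilnius, Lima, Kigali, Lagos, Cairo]
Visit Bern → queue [Tunis, Vilnius, Lima, Kigali, Lagos, Cairo]
Visit Tunis; enqueue Seoul, Bogota → queue [Vilnius, Lima, Kigali, Lagos, Cairo, Seoul, Bogota]
Visit Vilnius → queue [Lima, Kigali, Lagos, Cairo, Seoul, Bogota]
Visit Lima → queue [Kigali, Lagos, Cairo, Seoul, Bogota]
Visit Kigali → queue [Lagos, Cairo, Seoul, Bogota]
Visit Lagos → queue [Cairo, Seoul, Bogota]
Visit Cairo → queue [Seoul, Bogota]
Visit Seoul → queue [Bogota]
Visit Bogota → queue []

Visit order: Sofia, Milan, Dubai, Minsk, Tokyo, Doha, Manila, Porto, Riga, Bern, Tunis, Vilnius, Lima, Kigali, Lagos, Cairo, Seoul, Bogota

Kigali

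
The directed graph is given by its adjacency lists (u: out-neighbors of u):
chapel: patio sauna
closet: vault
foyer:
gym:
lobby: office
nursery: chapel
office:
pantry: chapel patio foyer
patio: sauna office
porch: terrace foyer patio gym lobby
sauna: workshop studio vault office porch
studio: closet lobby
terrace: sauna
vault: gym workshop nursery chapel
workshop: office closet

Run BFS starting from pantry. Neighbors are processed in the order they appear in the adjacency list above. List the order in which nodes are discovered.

Visit pantry; enqueue chapel, patio, foyer → queue [chapel, patio, foyer]
Visit chapel; enqueue sauna → queue [patio, foyer, sauna]
Visit patio; enqueue office → queue [foyer, sauna, office]
Visit foyer → queue [sauna, office]
Visit sauna; enqueue workshop, studio, vault, porch → queue [office, workshop, studio, vault, porch]
Visit office → queue [workshop, studio, vault, porch]
Visit workshop; enqueue closet → queue [studio, vault, porch, closet]
Visit studio; enqueue lobby → queue [vault, porch, closet, lobby]
Visit vault; enqueue gym, nursery → queue [porch, closet, lobby, gym, nursery]
Visit porch; enqueue terrace → queue [closet, lobby, gym, nursery, terrace]
Visit closet → queue [lobby, gym, nursery, terrace]
Visit lobby → queue [gym, nursery, terrace]
Visit gym → queue [nursery, terrace]
Visit nursery → queue [terrace]
Visit terrace → queue []

pantry -> chapel -> patio -> foyer -> sauna -> office -> workshop -> studio -> vault -> porch -> closet -> lobby -> gym -> nursery -> terrace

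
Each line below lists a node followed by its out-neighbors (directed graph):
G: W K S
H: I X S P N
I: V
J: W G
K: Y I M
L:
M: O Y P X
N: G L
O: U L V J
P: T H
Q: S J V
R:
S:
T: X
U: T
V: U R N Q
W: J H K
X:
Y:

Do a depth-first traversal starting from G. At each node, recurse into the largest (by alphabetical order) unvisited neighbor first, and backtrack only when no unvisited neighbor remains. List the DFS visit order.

G -> W -> K -> Y -> M -> X -> P -> T -> H -> S -> N -> L -> I -> V -> U -> R -> Q -> J -> O

Visit G
G → W
W → K
K → Y
K → M
M → X
M → P
P → T
P → H
H → S
H → N
N → L
H → I
I → V
V → U
V → R
V → Q
Q → J
M → O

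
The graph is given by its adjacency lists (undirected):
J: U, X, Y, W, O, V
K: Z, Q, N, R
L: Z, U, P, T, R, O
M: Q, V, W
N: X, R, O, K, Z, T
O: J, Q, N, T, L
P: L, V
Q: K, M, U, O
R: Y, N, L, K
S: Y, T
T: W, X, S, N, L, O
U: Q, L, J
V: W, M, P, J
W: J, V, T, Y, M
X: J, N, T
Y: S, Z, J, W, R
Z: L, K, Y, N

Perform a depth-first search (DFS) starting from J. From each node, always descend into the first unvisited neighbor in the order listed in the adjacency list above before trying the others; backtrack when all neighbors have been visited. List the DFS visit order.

Visit J
J → U
U → Q
Q → K
K → Z
Z → L
L → P
P → V
V → W
W → T
T → X
X → N
N → R
R → Y
Y → S
N → O
W → M

J → U → Q → K → Z → L → P → V → W → T → X → N → R → Y → S → O → M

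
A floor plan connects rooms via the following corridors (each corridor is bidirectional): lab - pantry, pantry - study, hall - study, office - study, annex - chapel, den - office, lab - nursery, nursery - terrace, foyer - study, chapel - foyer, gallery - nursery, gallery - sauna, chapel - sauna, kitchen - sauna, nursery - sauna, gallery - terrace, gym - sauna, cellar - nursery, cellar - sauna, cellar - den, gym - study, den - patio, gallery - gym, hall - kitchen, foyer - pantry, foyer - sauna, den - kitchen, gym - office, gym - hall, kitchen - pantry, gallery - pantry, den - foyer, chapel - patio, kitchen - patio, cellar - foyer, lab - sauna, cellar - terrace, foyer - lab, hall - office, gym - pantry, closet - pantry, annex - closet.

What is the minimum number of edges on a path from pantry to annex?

2

Level 0: pantry
Level 1: closet, foyer, gallery, gym, kitchen, lab, study
Level 2: annex, cellar, chapel, den, hall, nursery, office, patio, sauna, terrace
annex first appears at level 2.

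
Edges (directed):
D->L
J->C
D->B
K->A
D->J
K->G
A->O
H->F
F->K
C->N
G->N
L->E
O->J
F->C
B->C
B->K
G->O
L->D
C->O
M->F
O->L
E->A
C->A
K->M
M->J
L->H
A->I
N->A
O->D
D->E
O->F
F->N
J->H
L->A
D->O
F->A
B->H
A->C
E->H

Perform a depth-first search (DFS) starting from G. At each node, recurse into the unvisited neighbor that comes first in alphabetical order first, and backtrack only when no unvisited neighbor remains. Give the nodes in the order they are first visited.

G, N, A, C, O, D, B, H, F, K, M, J, E, L, I

Visit G
G → N
N → A
A → C
C → O
O → D
D → B
B → H
H → F
F → K
K → M
M → J
D → E
D → L
A → I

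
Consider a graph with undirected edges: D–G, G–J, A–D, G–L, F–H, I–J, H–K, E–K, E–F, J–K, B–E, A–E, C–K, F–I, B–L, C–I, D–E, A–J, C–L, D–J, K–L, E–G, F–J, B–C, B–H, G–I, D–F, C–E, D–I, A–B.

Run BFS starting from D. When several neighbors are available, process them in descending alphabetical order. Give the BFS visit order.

Visit D; enqueue J, I, G, F, E, A → queue [J, I, G, F, E, A]
Visit J; enqueue K → queue [I, G, F, E, A, K]
Visit I; enqueue C → queue [G, F, E, A, K, C]
Visit G; enqueue L → queue [F, E, A, K, C, L]
Visit F; enqueue H → queue [E, A, K, C, L, H]
Visit E; enqueue B → queue [A, K, C, L, H, B]
Visit A → queue [K, C, L, H, B]
Visit K → queue [C, L, H, B]
Visit C → queue [L, H, B]
Visit L → queue [H, B]
Visit H → queue [B]
Visit B → queue []

D, J, I, G, F, E, A, K, C, L, H, B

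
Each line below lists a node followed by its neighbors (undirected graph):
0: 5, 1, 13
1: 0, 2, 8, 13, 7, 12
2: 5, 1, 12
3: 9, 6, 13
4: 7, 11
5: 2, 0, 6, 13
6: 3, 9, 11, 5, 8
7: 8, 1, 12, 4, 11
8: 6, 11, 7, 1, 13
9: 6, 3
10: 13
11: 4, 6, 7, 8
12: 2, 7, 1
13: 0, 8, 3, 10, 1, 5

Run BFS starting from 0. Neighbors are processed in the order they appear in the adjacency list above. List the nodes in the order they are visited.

Visit 0; enqueue 5, 1, 13 → queue [5, 1, 13]
Visit 5; enqueue 2, 6 → queue [1, 13, 2, 6]
Visit 1; enqueue 8, 7, 12 → queue [13, 2, 6, 8, 7, 12]
Visit 13; enqueue 3, 10 → queue [2, 6, 8, 7, 12, 3, 10]
Visit 2 → queue [6, 8, 7, 12, 3, 10]
Visit 6; enqueue 9, 11 → queue [8, 7, 12, 3, 10, 9, 11]
Visit 8 → queue [7, 12, 3, 10, 9, 11]
Visit 7; enqueue 4 → queue [12, 3, 10, 9, 11, 4]
Visit 12 → queue [3, 10, 9, 11, 4]
Visit 3 → queue [10, 9, 11, 4]
Visit 10 → queue [9, 11, 4]
Visit 9 → queue [11, 4]
Visit 11 → queue [4]
Visit 4 → queue []

0, 5, 1, 13, 2, 6, 8, 7, 12, 3, 10, 9, 11, 4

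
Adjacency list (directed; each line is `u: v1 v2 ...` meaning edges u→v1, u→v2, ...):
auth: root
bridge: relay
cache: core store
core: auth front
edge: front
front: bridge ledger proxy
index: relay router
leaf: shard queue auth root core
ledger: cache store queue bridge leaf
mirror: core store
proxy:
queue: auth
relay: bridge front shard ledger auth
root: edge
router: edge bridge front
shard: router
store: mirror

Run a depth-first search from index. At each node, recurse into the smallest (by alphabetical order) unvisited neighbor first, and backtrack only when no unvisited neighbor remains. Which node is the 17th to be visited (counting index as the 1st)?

proxy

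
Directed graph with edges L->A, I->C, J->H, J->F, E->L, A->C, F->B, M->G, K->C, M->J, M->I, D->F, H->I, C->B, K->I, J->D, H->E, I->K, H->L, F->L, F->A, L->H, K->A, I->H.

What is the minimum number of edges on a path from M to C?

Level 0: M
Level 1: G, I, J
Level 2: C, D, F, H, K
Level 3: A, B, E, L
C first appears at level 2.

2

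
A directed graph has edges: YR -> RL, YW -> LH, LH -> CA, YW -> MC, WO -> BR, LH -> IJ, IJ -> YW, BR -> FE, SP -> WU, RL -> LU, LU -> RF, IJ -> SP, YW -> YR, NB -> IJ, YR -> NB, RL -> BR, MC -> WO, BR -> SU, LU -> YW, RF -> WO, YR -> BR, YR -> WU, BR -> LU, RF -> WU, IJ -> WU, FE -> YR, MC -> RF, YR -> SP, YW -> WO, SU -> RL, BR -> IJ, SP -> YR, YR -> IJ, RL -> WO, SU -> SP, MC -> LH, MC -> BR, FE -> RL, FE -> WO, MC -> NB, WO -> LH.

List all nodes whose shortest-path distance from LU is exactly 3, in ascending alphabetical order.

BR, CA, IJ, NB, RL, SP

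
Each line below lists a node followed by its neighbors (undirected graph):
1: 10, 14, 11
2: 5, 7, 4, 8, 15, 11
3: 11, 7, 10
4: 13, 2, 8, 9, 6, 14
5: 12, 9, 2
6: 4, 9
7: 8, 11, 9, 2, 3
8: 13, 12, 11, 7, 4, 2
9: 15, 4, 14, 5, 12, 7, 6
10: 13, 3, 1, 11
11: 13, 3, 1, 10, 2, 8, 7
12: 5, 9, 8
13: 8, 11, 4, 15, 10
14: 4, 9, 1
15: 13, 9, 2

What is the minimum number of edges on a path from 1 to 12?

3

Level 0: 1
Level 1: 10, 11, 14
Level 2: 2, 3, 4, 7, 8, 9, 13
Level 3: 5, 6, 12, 15
12 first appears at level 3.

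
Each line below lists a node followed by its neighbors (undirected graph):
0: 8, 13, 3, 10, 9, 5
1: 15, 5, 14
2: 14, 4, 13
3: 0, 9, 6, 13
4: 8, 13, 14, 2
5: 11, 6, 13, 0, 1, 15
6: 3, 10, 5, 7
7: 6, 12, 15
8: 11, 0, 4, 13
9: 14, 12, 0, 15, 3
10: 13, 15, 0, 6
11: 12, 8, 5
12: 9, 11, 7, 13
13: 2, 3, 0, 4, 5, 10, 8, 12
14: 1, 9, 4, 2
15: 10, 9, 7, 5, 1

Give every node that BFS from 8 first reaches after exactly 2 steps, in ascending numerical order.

2, 3, 5, 9, 10, 12, 14

Level 0: 8
Level 1: 0, 4, 11, 13
Level 2: 2, 3, 5, 9, 10, 12, 14
Level 3: 1, 6, 7, 15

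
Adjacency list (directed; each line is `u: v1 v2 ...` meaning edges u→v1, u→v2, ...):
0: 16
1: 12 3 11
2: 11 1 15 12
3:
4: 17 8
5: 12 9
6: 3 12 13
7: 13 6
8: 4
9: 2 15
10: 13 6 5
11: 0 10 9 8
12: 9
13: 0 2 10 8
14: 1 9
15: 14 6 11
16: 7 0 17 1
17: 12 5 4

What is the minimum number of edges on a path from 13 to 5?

Level 0: 13
Level 1: 0, 2, 8, 10
Level 2: 1, 4, 5, 6, 11, 12, 15, 16
Level 3: 3, 7, 9, 14, 17
5 first appears at level 2.

2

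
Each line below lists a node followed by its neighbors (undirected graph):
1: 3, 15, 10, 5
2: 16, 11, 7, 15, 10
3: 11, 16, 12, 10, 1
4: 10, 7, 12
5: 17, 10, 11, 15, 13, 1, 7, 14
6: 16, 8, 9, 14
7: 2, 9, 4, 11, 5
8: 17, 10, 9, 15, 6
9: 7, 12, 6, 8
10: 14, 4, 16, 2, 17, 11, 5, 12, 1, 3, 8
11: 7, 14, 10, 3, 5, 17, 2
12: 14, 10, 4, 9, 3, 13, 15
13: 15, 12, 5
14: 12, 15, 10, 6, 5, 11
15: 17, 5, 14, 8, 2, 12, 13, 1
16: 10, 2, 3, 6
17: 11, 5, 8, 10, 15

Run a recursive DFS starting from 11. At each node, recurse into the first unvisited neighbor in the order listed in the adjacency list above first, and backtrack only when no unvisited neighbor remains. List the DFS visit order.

Visit 11
11 → 7
7 → 2
2 → 16
16 → 10
10 → 14
14 → 12
12 → 4
12 → 9
9 → 6
6 → 8
8 → 17
17 → 5
5 → 15
15 → 13
15 → 1
1 → 3

11 7 2 16 10 14 12 4 9 6 8 17 5 15 13 1 3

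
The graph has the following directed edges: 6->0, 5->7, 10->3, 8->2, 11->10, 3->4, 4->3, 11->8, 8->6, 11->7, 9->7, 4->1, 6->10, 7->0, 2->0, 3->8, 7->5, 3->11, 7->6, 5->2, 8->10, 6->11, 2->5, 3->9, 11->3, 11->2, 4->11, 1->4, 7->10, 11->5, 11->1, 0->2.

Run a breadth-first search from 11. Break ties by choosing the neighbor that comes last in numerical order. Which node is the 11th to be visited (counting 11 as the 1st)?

9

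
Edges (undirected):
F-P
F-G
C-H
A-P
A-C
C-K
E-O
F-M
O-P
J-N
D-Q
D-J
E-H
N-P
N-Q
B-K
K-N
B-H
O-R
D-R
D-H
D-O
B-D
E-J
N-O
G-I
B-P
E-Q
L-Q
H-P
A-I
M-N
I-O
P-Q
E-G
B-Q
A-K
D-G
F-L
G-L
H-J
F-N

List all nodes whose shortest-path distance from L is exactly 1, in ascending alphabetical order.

F, G, Q

Level 0: L
Level 1: F, G, Q
Level 2: B, D, E, I, M, N, P
Level 3: A, H, J, K, O, R
Level 4: C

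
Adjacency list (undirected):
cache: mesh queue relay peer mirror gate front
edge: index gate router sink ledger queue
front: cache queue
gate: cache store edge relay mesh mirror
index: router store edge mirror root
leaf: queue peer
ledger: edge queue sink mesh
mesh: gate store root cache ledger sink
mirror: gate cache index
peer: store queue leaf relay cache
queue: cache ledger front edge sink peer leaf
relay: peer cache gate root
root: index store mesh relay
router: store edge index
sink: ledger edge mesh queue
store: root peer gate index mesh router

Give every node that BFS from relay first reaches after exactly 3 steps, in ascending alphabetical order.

Level 0: relay
Level 1: cache, gate, peer, root
Level 2: edge, front, index, leaf, mesh, mirror, queue, store
Level 3: ledger, router, sink

ledger, router, sink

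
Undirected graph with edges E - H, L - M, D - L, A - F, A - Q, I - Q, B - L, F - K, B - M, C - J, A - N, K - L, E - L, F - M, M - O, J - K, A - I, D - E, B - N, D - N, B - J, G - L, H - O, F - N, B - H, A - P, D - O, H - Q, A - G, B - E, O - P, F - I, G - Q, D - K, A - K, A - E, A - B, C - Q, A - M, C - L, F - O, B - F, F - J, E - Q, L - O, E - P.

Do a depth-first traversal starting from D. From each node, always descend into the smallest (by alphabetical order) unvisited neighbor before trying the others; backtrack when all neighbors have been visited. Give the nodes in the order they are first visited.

Visit D
D → E
E → A
A → B
B → F
F → I
I → Q
Q → C
C → J
J → K
K → L
L → G
L → M
M → O
O → H
O → P
F → N

D E A B F I Q C J K L G M O H P N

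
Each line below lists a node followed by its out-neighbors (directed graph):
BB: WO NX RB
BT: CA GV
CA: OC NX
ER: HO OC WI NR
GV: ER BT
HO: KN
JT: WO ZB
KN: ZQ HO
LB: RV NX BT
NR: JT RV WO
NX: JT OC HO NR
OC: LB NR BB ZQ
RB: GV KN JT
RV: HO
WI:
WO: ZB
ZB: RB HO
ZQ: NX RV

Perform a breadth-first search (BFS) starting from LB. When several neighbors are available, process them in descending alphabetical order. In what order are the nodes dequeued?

Visit LB; enqueue RV, NX, BT → queue [RV, NX, BT]
Visit RV; enqueue HO → queue [NX, BT, HO]
Visit NX; enqueue OC, NR, JT → queue [BT, HO, OC, NR, JT]
Visit BT; enqueue GV, CA → queue [HO, OC, NR, JT, GV, CA]
Visit HO; enqueue KN → queue [OC, NR, JT, GV, CA, KN]
Visit OC; enqueue ZQ, BB → queue [NR, JT, GV, CA, KN, ZQ, BB]
Visit NR; enqueue WO → queue [JT, GV, CA, KN, ZQ, BB, WO]
Visit JT; enqueue ZB → queue [GV, CA, KN, ZQ, BB, WO, ZB]
Visit GV; enqueue ER → queue [CA, KN, ZQ, BB, WO, ZB, ER]
Visit CA → queue [KN, ZQ, BB, WO, ZB, ER]
Visit KN → queue [ZQ, BB, WO, ZB, ER]
Visit ZQ → queue [BB, WO, ZB, ER]
Visit BB; enqueue RB → queue [WO, ZB, ER, RB]
Visit WO → queue [ZB, ER, RB]
Visit ZB → queue [ER, RB]
Visit ER; enqueue WI → queue [RB, WI]
Visit RB → queue [WI]
Visit WI → queue []

LB RV NX BT HO OC NR JT GV CA KN ZQ BB WO ZB ER RB WI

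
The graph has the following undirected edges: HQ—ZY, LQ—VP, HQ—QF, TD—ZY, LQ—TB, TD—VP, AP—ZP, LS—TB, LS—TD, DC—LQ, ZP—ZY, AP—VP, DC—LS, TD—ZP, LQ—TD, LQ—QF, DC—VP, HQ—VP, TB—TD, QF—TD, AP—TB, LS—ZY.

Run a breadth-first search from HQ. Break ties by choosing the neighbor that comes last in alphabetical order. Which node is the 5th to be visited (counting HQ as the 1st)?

Visit HQ; enqueue ZY, VP, QF → queue [ZY, VP, QF]
Visit ZY; enqueue ZP, TD, LS → queue [VP, QF, ZP, TD, LS]
Visit VP; enqueue LQ, DC, AP → queue [QF, ZP, TD, LS, LQ, DC, AP]
Visit QF → queue [ZP, TD, LS, LQ, DC, AP]
Visit ZP → queue [TD, LS, LQ, DC, AP]
Visit TD; enqueue TB → queue [LS, LQ, DC, AP, TB]
Visit LS → queue [LQ, DC, AP, TB]
Visit LQ → queue [DC, AP, TB]
Visit DC → queue [AP, TB]
Visit AP → queue [TB]
Visit TB → queue []

Visit order: HQ, ZY, VP, QF, ZP, TD, LS, LQ, DC, AP, TB

ZP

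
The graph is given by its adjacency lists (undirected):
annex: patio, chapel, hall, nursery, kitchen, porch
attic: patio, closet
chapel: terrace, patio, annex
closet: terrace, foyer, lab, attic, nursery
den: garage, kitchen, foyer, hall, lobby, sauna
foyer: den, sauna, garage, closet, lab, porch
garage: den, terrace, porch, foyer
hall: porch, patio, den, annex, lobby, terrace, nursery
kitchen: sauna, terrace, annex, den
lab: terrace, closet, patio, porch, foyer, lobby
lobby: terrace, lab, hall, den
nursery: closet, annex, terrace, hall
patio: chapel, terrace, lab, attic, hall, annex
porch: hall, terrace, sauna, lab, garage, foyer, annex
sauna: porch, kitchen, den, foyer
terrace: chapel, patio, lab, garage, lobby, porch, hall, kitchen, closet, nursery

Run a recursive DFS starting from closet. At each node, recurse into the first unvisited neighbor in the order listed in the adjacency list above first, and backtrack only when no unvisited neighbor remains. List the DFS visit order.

Visit closet
closet → terrace
terrace → chapel
chapel → patio
patio → lab
lab → porch
porch → hall
hall → den
den → garage
garage → foyer
foyer → sauna
sauna → kitchen
kitchen → annex
annex → nursery
den → lobby
patio → attic

closet → terrace → chapel → patio → lab → porch → hall → den → garage → foyer → sauna → kitchen → annex → nursery → lobby → attic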